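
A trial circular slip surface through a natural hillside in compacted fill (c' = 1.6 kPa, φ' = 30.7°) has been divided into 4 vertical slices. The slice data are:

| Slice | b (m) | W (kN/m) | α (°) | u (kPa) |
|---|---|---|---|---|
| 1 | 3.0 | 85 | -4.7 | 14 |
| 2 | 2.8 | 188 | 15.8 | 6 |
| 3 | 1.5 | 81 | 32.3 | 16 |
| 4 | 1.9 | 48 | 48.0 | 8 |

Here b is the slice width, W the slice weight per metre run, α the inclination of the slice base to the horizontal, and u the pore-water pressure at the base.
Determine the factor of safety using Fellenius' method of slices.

FS = 1.37

Ordinary method of slices: FS = Σ[c'·Δl_i + (W_i cosα_i − u_i·Δl_i)·tanφ'] / Σ W_i sinα_i, with Δl_i = b_i / cosα_i.
Slice 1: Δl = 3.0/cos(-4.7°) = 3.010 m; N'_1 = 85·cos(-4.7°) − 14·3.010 = 42.6; c'Δl = 4.82; W sinα = -7.0
Slice 2: Δl = 2.8/cos15.8° = 2.910 m; N'_2 = 188·cos15.8° − 6·2.910 = 163.4; c'Δl = 4.66; W sinα = 51.2
Slice 3: Δl = 1.5/cos32.3° = 1.775 m; N'_3 = 81·cos32.3° − 16·1.775 = 40.1; c'Δl = 2.84; W sinα = 43.3
Slice 4: Δl = 1.9/cos48.0° = 2.840 m; N'_4 = 48·cos48.0° − 8·2.840 = 9.4; c'Δl = 4.54; W sinα = 35.7
Σc'Δl = 16.9 kN/m; ΣN' = 255.5 kN/m; ΣW sinα = 123.2 kN/m
Resisting = 16.9 + 255.5·tan30.7° = 16.9 + 151.7 = 168.6 kN/m
FS = 168.6 / 123.2 = 1.368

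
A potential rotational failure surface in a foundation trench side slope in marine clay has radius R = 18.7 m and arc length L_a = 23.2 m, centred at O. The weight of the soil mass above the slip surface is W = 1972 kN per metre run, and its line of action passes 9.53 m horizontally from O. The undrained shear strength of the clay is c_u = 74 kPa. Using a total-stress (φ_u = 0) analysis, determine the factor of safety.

Taking moments about the centre O, the resisting moment is provided by the undrained shear strength acting along the arc:
M_R = c_u·L_a·R = 74·23.20·18.7 = 32104.2 kN·m/m
M_D = W·d = 1972·9.53 = 18793.2 kN·m/m
FS = M_R / M_D = 32104.2 / 18793.2 = 1.708

FS = 1.71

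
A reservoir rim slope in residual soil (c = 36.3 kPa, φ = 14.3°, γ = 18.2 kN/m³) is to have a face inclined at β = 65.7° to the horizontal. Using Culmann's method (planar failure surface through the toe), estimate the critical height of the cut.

Culmann's analysis gives the critical failure plane at α_cr = (β + φ)/2 = (65.7 + 14.3)/2 = 40.0°, and the critical height
H_c = (4c/γ) · sinβ cosφ / [1 − cos(β − φ)]
    = (4·36.3/18.2) · sin65.7°·cos14.3° / [1 − cos(51.4°)]
    = 7.978 · 0.9114·0.9690 / [1 − 0.6239]
    = 7.978 · 0.8832 / 0.3761
    = 18.73 m

H_c = 18.73 m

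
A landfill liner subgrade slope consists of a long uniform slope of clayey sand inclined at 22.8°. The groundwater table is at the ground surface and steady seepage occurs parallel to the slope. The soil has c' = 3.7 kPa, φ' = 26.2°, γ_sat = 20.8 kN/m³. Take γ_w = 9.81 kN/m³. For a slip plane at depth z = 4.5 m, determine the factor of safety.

With seepage parallel to the slope and the water table at the surface, the effective normal stress on the slip plane uses the buoyant unit weight γ' = γ_sat − γ_w while the driving shear stress uses γ_sat:
FS = [c' + γ' z cos²β tanφ'] / [γ_sat z sinβ cosβ]
γ' = 20.8 − 9.81 = 10.99 kN/m³
Numerator = 3.7 + 10.99·4.5·cos²22.8°·tan26.2° = 3.7 + 10.99·4.5·0.8498·0.4921 = 24.381 kPa
Denominator = 20.8·4.5·sin22.8°·cos22.8° = 20.8·4.5·0.3875·0.9219 = 33.437 kPa
FS = 24.381 / 33.437 = 0.729

FS = 0.73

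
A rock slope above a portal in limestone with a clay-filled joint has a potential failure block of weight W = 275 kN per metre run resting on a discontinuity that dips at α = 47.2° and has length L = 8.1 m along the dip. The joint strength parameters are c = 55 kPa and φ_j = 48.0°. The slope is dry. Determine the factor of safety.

FS = 3.24

Resolving the block weight along and normal to the plane and applying the Mohr–Coulomb strength on the joint:
N' = W cosα = 275·cos47.2° = 186.8 kN/m
Driving force T = W sinα = 275·sin47.2° = 201.8 kN/m
Resisting force R = c·L + N'·tanφ_j = 55·8.1 + 186.8·tan48.0° = 445.5 + 207.5 = 653.0 kN/m
FS = R / T = 653.0 / 201.8 = 3.236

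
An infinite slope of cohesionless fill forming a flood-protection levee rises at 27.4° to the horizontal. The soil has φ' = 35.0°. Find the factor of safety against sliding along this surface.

FS = 1.35

For a dry cohesionless infinite slope the factor of safety is FS = tanφ' / tanβ.
FS = tan35.0° / tan27.4° = 0.7002 / 0.5184 = 1.351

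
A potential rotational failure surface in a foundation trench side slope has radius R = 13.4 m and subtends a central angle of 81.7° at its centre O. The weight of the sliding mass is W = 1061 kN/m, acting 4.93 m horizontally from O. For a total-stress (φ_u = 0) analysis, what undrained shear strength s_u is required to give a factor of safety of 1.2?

FS = s_u·L_a·R / (W·d), so s_u = FS·W·d / (L_a·R).
Arc length L_a = R·θ = 13.4·(81.7°·π/180) = 13.4·1.4259 = 19.11 m
s_u = 1.2·1061·4.93 / (19.11·13.4) = 6276.9 / 256.04 = 24.52 kPa

s_u = 24.5 kPa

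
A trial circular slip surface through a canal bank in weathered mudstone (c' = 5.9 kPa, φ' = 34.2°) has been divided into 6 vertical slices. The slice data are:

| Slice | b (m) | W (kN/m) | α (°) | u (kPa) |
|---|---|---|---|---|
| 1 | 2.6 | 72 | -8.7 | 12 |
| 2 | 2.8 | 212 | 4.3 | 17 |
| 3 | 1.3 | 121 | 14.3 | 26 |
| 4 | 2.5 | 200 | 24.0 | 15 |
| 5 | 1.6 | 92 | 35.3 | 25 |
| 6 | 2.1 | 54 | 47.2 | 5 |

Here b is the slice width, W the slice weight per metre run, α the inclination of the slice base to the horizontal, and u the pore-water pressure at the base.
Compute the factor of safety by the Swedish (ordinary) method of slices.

FS = 1.95

Ordinary method of slices: FS = Σ[c'·Δl_i + (W_i cosα_i − u_i·Δl_i)·tanφ'] / Σ W_i sinα_i, with Δl_i = b_i / cosα_i.
Slice 1: Δl = 2.6/cos(-8.7°) = 2.630 m; N'_1 = 72·cos(-8.7°) − 12·2.630 = 39.6; c'Δl = 15.52; W sinα = -10.9
Slice 2: Δl = 2.8/cos4.3° = 2.808 m; N'_2 = 212·cos4.3° − 17·2.808 = 163.7; c'Δl = 16.57; W sinα = 15.9
Slice 3: Δl = 1.3/cos14.3° = 1.342 m; N'_3 = 121·cos14.3° − 26·1.342 = 82.4; c'Δl = 7.92; W sinα = 29.9
Slice 4: Δl = 2.5/cos24.0° = 2.737 m; N'_4 = 200·cos24.0° − 15·2.737 = 141.7; c'Δl = 16.15; W sinα = 81.3
Slice 5: Δl = 1.6/cos35.3° = 1.960 m; N'_5 = 92·cos35.3° − 25·1.960 = 26.1; c'Δl = 11.57; W sinα = 53.2
Slice 6: Δl = 2.1/cos47.2° = 3.091 m; N'_6 = 54·cos47.2° − 5·3.091 = 21.2; c'Δl = 18.24; W sinα = 39.6
Σc'Δl = 85.9 kN/m; ΣN' = 474.6 kN/m; ΣW sinα = 209.0 kN/m
Resisting = 85.9 + 474.6·tan34.2° = 85.9 + 322.5 = 408.5 kN/m
FS = 408.5 / 209.0 = 1.954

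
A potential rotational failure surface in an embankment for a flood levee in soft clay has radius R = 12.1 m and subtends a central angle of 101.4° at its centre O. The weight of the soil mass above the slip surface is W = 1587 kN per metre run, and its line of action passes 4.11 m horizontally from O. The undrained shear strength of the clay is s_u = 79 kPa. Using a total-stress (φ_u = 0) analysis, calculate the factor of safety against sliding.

Taking moments about the centre O, the resisting moment is provided by the undrained shear strength acting along the arc:
Arc length L_a = R·θ = 12.1·(101.4°·π/180) = 12.1·1.7698 = 21.41 m
M_R = s_u·L_a·R = 79·21.41·12.1 = 20469.8 kN·m/m
M_D = W·d = 1587·4.11 = 6522.6 kN·m/m
FS = M_R / M_D = 20469.8 / 6522.6 = 3.138

FS = 3.14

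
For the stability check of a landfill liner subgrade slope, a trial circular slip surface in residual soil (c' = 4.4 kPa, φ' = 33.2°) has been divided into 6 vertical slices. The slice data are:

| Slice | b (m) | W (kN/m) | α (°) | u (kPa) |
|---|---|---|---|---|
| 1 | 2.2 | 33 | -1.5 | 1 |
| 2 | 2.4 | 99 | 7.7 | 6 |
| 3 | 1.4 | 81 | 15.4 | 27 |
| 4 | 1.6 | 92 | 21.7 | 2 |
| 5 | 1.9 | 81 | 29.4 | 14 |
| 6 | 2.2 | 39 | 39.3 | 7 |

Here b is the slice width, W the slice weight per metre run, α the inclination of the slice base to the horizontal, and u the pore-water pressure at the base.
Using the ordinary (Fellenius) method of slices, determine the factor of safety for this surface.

FS = 1.84

Ordinary method of slices: FS = Σ[c'·Δl_i + (W_i cosα_i − u_i·Δl_i)·tanφ'] / Σ W_i sinα_i, with Δl_i = b_i / cosα_i.
Slice 1: Δl = 2.2/cos(-1.5°) = 2.201 m; N'_1 = 33·cos(-1.5°) − 1·2.201 = 30.8; c'Δl = 9.68; W sinα = -0.9
Slice 2: Δl = 2.4/cos7.7° = 2.422 m; N'_2 = 99·cos7.7° − 6·2.422 = 83.6; c'Δl = 10.66; W sinα = 13.3
Slice 3: Δl = 1.4/cos15.4° = 1.452 m; N'_3 = 81·cos15.4° − 27·1.452 = 38.9; c'Δl = 6.39; W sinα = 21.5
Slice 4: Δl = 1.6/cos21.7° = 1.722 m; N'_4 = 92·cos21.7° − 2·1.722 = 82.0; c'Δl = 7.58; W sinα = 34.0
Slice 5: Δl = 1.9/cos29.4° = 2.181 m; N'_5 = 81·cos29.4° − 14·2.181 = 40.0; c'Δl = 9.60; W sinα = 39.8
Slice 6: Δl = 2.2/cos39.3° = 2.843 m; N'_6 = 39·cos39.3° − 7·2.843 = 10.3; c'Δl = 12.51; W sinα = 24.7
Σc'Δl = 56.4 kN/m; ΣN' = 285.6 kN/m; ΣW sinα = 132.4 kN/m
Resisting = 56.4 + 285.6·tan33.2° = 56.4 + 186.9 = 243.3 kN/m
FS = 243.3 / 132.4 = 1.838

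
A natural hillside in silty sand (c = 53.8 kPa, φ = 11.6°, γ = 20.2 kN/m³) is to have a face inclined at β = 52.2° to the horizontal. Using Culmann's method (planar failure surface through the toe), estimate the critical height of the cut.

Culmann's analysis gives the critical failure plane at α_cr = (β + φ)/2 = (52.2 + 11.6)/2 = 31.9°, and the critical height
H_c = (4c/γ) · sinβ cosφ / [1 − cos(β − φ)]
    = (4·53.8/20.2) · sin52.2°·cos11.6° / [1 − cos(40.6°)]
    = 10.653 · 0.7902·0.9796 / [1 − 0.7593]
    = 10.653 · 0.7740 / 0.2407
    = 34.25 m

H_c = 34.25 m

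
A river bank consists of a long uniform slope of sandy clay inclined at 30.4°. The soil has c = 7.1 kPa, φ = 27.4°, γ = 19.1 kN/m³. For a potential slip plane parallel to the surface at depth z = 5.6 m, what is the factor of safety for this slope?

For an infinite slope with a slip plane parallel to the surface (no pore pressure): FS = [c + γz cos²β tanφ] / [γz sinβ cosβ].
γz = 19.1·5.6 = 106.96 kN/m²
Numerator = 7.1 + 106.96·cos²30.4°·tan27.4° = 7.1 + 106.96·0.7439·0.5184 = 48.346 kPa
Denominator = 106.96·sin30.4°·cos30.4° = 106.96·0.5060·0.8625 = 46.684 kPa
FS = 48.346 / 46.684 = 1.036

FS = 1.04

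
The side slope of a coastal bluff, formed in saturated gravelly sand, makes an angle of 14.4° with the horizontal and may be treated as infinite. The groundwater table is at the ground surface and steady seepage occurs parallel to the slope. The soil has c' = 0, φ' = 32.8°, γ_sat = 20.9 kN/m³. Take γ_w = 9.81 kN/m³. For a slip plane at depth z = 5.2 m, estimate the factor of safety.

With seepage parallel to the slope and the water table at the surface, the effective normal stress on the slip plane uses the buoyant unit weight γ' = γ_sat − γ_w while the driving shear stress uses γ_sat:
FS = [c' + γ' z cos²β tanφ'] / [γ_sat z sinβ cosβ]
(For c' = 0 this reduces to FS = (γ'/γ_sat)·tanφ'/tanβ.)
γ' = 20.9 − 9.81 = 11.09 kN/m³
Numerator = 0.0 + 11.09·5.2·cos²14.4°·tan32.8° = 0.0 + 11.09·5.2·0.9382·0.6445 = 34.866 kPa
Denominator = 20.9·5.2·sin14.4°·cos14.4° = 20.9·5.2·0.2487·0.9686 = 26.178 kPa
FS = 34.866 / 26.178 = 1.332

FS = 1.33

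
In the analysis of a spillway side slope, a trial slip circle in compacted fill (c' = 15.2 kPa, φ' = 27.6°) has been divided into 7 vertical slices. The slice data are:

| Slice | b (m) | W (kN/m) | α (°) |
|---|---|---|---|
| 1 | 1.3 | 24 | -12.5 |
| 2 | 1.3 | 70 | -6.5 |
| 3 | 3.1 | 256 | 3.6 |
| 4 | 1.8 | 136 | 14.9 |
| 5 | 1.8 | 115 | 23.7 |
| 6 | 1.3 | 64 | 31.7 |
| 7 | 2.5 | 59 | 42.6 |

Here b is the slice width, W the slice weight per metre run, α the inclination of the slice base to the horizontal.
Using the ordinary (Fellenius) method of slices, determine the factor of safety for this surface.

Ordinary method of slices: FS = Σ[c'·Δl_i + (W_i cosα_i)·tanφ'] / Σ W_i sinα_i, with Δl_i = b_i / cosα_i.
Slice 1: Δl = 1.3/cos(-12.5°) = 1.332 m; N'_1 = 24·cos(-12.5°) = 23.4; c'Δl = 20.24; W sinα = -5.2
Slice 2: Δl = 1.3/cos(-6.5°) = 1.308 m; N'_2 = 70·cos(-6.5°) = 69.6; c'Δl = 19.89; W sinα = -7.9
Slice 3: Δl = 3.1/cos3.6° = 3.106 m; N'_3 = 256·cos3.6° = 255.5; c'Δl = 47.21; W sinα = 16.1
Slice 4: Δl = 1.8/cos14.9° = 1.863 m; N'_4 = 136·cos14.9° = 131.4; c'Δl = 28.31; W sinα = 35.0
Slice 5: Δl = 1.8/cos23.7° = 1.966 m; N'_5 = 115·cos23.7° = 105.3; c'Δl = 29.88; W sinα = 46.2
Slice 6: Δl = 1.3/cos31.7° = 1.528 m; N'_6 = 64·cos31.7° = 54.5; c'Δl = 23.22; W sinα = 33.6
Slice 7: Δl = 2.5/cos42.6° = 3.396 m; N'_7 = 59·cos42.6° = 43.4; c'Δl = 51.62; W sinα = 39.9
Σc'Δl = 220.4 kN/m; ΣN' = 683.1 kN/m; ΣW sinα = 157.7 kN/m
Resisting = 220.4 + 683.1·tan27.6° = 220.4 + 357.1 = 577.5 kN/m
FS = 577.5 / 157.7 = 3.662

FS = 3.66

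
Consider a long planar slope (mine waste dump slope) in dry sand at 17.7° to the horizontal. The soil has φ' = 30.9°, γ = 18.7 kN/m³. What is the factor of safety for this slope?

For a dry cohesionless infinite slope the factor of safety is FS = tanφ' / tanβ.
FS = tan30.9° / tan17.7° = 0.5985 / 0.3191 = 1.875

FS = 1.88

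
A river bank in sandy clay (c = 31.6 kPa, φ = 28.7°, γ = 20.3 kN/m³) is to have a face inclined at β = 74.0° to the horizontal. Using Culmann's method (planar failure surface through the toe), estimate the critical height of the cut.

H_c = 17.70 m

Culmann's analysis gives the critical failure plane at α_cr = (β + φ)/2 = (74.0 + 28.7)/2 = 51.4°, and the critical height
H_c = (4c/γ) · sinβ cosφ / [1 − cos(β − φ)]
    = (4·31.6/20.3) · sin74.0°·cos28.7° / [1 − cos(45.3°)]
    = 6.227 · 0.9613·0.8771 / [1 − 0.7034]
    = 6.227 · 0.8432 / 0.2966
    = 17.70 m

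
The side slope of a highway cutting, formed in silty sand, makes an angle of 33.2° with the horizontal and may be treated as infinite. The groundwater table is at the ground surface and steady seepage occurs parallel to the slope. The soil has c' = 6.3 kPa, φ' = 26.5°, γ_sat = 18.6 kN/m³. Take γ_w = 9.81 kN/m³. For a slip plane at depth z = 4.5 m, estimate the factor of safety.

With seepage parallel to the slope and the water table at the surface, the effective normal stress on the slip plane uses the buoyant unit weight γ' = γ_sat − γ_w while the driving shear stress uses γ_sat:
FS = [c' + γ' z cos²β tanφ'] / [γ_sat z sinβ cosβ]
γ' = 18.6 − 9.81 = 8.79 kN/m³
Numerator = 6.3 + 8.79·4.5·cos²33.2°·tan26.5° = 6.3 + 8.79·4.5·0.7002·0.4986 = 20.108 kPa
Denominator = 18.6·4.5·sin33.2°·cos33.2° = 18.6·4.5·0.5476·0.8368 = 38.350 kPa
FS = 20.108 / 38.350 = 0.524

FS = 0.52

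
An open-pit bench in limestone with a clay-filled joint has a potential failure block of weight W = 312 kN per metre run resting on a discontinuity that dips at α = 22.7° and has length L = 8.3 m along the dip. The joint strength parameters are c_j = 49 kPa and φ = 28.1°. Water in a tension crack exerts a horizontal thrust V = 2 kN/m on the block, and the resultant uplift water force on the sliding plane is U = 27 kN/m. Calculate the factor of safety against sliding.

FS = 4.46

Resolving the block weight along and normal to the plane and applying the Mohr–Coulomb strength on the joint:
N' = W cosα − U − V sinα = 312·cos22.7° − 27 − 2·sin22.7° = 260.1 kN/m
Driving force T = W sinα + V cosα = 312·sin22.7° + 2·cos22.7° = 122.2 kN/m
Resisting force R = c_j·L + N'·tanφ = 49·8.3 + 260.1·tan28.1° = 406.7 + 138.9 = 545.6 kN/m
FS = R / T = 545.6 / 122.2 = 4.463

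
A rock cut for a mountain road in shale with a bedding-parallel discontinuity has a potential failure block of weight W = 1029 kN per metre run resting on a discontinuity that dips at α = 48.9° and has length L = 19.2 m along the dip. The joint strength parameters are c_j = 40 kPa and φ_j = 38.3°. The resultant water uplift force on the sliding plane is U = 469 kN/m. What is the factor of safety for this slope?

FS = 1.20

Resolving the block weight along and normal to the plane and applying the Mohr–Coulomb strength on the joint:
N' = W cosα − U = 1029·cos48.9° − 469 = 207.4 kN/m
Driving force T = W sinα = 1029·sin48.9° = 775.4 kN/m
Resisting force R = c_j·L + N'·tanφ_j = 40·19.2 + 207.4·tan38.3° = 768.0 + 163.8 = 931.8 kN/m
FS = R / T = 931.8 / 775.4 = 1.202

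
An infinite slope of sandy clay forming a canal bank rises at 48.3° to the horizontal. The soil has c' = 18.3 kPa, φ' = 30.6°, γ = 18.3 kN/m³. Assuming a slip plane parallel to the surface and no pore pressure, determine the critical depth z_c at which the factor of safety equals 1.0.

Setting FS = 1.00 in FS = [c' + γz cos²β tanφ'] / [γz sinβ cosβ] and solving for z:
z = c' / [γ cosβ (FS·sinβ − cosβ·tanφ')]
  = 18.3 / [18.3·cos48.3°·(1.00·sin48.3° − cos48.3°·tan30.6°)]
  = 18.3 / [18.3·0.6652·(1.00·0.7466 − 0.6652·0.5914)]
  = 18.3 / 4.3000 = 4.256 m

z_c = 4.26 m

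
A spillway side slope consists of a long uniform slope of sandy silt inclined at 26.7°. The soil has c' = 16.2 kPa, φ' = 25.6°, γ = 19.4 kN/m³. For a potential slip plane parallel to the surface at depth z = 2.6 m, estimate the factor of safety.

For an infinite slope with a slip plane parallel to the surface (no pore pressure): FS = [c' + γz cos²β tanφ'] / [γz sinβ cosβ].
γz = 19.4·2.6 = 50.44 kN/m²
Numerator = 16.2 + 50.44·cos²26.7°·tan25.6° = 16.2 + 50.44·0.7981·0.4791 = 35.488 kPa
Denominator = 50.44·sin26.7°·cos26.7° = 50.44·0.4493·0.8934 = 20.247 kPa
FS = 35.488 / 20.247 = 1.753

FS = 1.75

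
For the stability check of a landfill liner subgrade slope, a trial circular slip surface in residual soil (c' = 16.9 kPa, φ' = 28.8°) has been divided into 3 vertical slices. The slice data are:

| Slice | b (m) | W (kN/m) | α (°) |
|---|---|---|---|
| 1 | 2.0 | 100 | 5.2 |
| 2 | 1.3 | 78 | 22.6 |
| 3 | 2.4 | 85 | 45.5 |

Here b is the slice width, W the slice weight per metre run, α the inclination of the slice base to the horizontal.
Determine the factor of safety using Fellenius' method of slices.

Ordinary method of slices: FS = Σ[c'·Δl_i + (W_i cosα_i)·tanφ'] / Σ W_i sinα_i, with Δl_i = b_i / cosα_i.
Slice 1: Δl = 2.0/cos5.2° = 2.008 m; N'_1 = 100·cos5.2° = 99.6; c'Δl = 33.94; W sinα = 9.1
Slice 2: Δl = 1.3/cos22.6° = 1.408 m; N'_2 = 78·cos22.6° = 72.0; c'Δl = 23.80; W sinα = 30.0
Slice 3: Δl = 2.4/cos45.5° = 3.424 m; N'_3 = 85·cos45.5° = 59.6; c'Δl = 57.87; W sinα = 60.6
Σc'Δl = 115.6 kN/m; ΣN' = 231.2 kN/m; ΣW sinα = 99.7 kN/m
Resisting = 115.6 + 231.2·tan28.8° = 115.6 + 127.1 = 242.7 kN/m
FS = 242.7 / 99.7 = 2.435

FS = 2.44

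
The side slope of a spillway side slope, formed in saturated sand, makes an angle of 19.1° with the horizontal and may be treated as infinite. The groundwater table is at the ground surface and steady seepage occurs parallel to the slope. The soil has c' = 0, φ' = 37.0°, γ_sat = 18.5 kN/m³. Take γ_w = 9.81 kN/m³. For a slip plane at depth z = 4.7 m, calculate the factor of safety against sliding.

With seepage parallel to the slope and the water table at the surface, the effective normal stress on the slip plane uses the buoyant unit weight γ' = γ_sat − γ_w while the driving shear stress uses γ_sat:
FS = [c' + γ' z cos²β tanφ'] / [γ_sat z sinβ cosβ]
(For c' = 0 this reduces to FS = (γ'/γ_sat)·tanφ'/tanβ.)
γ' = 18.5 − 9.81 = 8.69 kN/m³
Numerator = 0.0 + 8.69·4.7·cos²19.1°·tan37.0° = 0.0 + 8.69·4.7·0.8929·0.7536 = 27.482 kPa
Denominator = 18.5·4.7·sin19.1°·cos19.1° = 18.5·4.7·0.3272·0.9449 = 26.885 kPa
FS = 27.482 / 26.885 = 1.022

FS = 1.02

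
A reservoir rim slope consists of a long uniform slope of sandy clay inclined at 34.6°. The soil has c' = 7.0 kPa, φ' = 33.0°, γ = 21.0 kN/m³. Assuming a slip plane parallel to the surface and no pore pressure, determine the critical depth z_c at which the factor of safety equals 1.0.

z_c = 12.16 m

Setting FS = 1.00 in FS = [c' + γz cos²β tanφ'] / [γz sinβ cosβ] and solving for z:
z = c' / [γ cosβ (FS·sinβ − cosβ·tanφ')]
  = 7.0 / [21.0·cos34.6°·(1.00·sin34.6° − cos34.6°·tan33.0°)]
  = 7.0 / [21.0·0.8231·(1.00·0.5678 − 0.8231·0.6494)]
  = 7.0 / 0.5755 = 12.163 m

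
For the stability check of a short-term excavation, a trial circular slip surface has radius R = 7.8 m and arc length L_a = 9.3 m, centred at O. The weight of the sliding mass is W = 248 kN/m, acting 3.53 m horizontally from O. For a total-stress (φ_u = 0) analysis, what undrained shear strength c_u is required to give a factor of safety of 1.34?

FS = c_u·L_a·R / (W·d), so c_u = FS·W·d / (L_a·R).
c_u = 1.34·248·3.53 / (9.30·7.8) = 1173.1 / 72.54 = 16.17 kPa

c_u = 16.2 kPa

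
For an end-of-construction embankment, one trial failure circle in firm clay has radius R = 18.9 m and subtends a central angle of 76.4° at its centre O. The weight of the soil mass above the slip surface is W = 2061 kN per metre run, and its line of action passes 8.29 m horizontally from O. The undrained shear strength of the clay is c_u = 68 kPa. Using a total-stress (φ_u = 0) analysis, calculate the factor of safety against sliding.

FS = 1.90

Taking moments about the centre O, the resisting moment is provided by the undrained shear strength acting along the arc:
Arc length L_a = R·θ = 18.9·(76.4°·π/180) = 18.9·1.3334 = 25.20 m
M_R = c_u·L_a·R = 68·25.20·18.9 = 32389.4 kN·m/m
M_D = W·d = 2061·8.29 = 17085.7 kN·m/m
FS = M_R / M_D = 32389.4 / 17085.7 = 1.896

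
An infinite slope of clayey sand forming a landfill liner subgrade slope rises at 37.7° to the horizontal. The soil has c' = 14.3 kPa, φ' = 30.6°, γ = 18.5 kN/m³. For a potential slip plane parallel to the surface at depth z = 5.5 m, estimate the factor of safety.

For an infinite slope with a slip plane parallel to the surface (no pore pressure): FS = [c' + γz cos²β tanφ'] / [γz sinβ cosβ].
γz = 18.5·5.5 = 101.75 kN/m²
Numerator = 14.3 + 101.75·cos²37.7°·tan30.6° = 14.3 + 101.75·0.6260·0.5914 = 51.972 kPa
Denominator = 101.75·sin37.7°·cos37.7° = 101.75·0.6115·0.7912 = 49.232 kPa
FS = 51.972 / 49.232 = 1.056

FS = 1.06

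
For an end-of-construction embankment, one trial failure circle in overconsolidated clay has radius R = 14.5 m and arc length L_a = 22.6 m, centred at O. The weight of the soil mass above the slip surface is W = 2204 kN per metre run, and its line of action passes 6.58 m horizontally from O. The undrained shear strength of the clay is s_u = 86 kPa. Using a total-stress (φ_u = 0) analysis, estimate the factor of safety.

Taking moments about the centre O, the resisting moment is provided by the undrained shear strength acting along the arc:
M_R = s_u·L_a·R = 86·22.60·14.5 = 28182.2 kN·m/m
M_D = W·d = 2204·6.58 = 14502.3 kN·m/m
FS = M_R / M_D = 28182.2 / 14502.3 = 1.943

FS = 1.94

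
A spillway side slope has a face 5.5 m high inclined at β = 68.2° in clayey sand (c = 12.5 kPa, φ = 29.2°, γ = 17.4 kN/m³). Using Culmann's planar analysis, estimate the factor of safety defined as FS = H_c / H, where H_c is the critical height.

H_c = (4c/γ) · sinβ cosφ / [1 − cos(β − φ)]
    = (4·12.5/17.4) · sin68.2°·cos29.2° / [1 − cos39.0°]
    = 2.874 · 0.8105 / 0.2229 = 10.45 m
FS = H_c / H = 10.45 / 5.5 = 1.900

FS = 1.90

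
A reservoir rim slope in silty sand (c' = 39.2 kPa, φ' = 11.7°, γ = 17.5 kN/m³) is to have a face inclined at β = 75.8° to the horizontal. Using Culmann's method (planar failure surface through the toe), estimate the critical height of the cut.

H_c = 15.10 m

Culmann's analysis gives the critical failure plane at α_cr = (β + φ')/2 = (75.8 + 11.7)/2 = 43.8°, and the critical height
H_c = (4c'/γ) · sinβ cosφ' / [1 − cos(β − φ')]
    = (4·39.2/17.5) · sin75.8°·cos11.7° / [1 − cos(64.1°)]
    = 8.960 · 0.9694·0.9792 / [1 − 0.4368]
    = 8.960 · 0.9493 / 0.5632
    = 15.10 m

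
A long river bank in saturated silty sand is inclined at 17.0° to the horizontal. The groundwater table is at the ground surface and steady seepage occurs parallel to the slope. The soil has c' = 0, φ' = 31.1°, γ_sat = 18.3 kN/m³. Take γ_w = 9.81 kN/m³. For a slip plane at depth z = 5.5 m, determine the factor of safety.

FS = 0.92

With seepage parallel to the slope and the water table at the surface, the effective normal stress on the slip plane uses the buoyant unit weight γ' = γ_sat − γ_w while the driving shear stress uses γ_sat:
FS = [c' + γ' z cos²β tanφ'] / [γ_sat z sinβ cosβ]
(For c' = 0 this reduces to FS = (γ'/γ_sat)·tanφ'/tanβ.)
γ' = 18.3 − 9.81 = 8.49 kN/m³
Numerator = 0.0 + 8.49·5.5·cos²17.0°·tan31.1° = 0.0 + 8.49·5.5·0.9145·0.6032 = 25.760 kPa
Denominator = 18.3·5.5·sin17.0°·cos17.0° = 18.3·5.5·0.2924·0.9563 = 28.141 kPa
FS = 25.760 / 28.141 = 0.915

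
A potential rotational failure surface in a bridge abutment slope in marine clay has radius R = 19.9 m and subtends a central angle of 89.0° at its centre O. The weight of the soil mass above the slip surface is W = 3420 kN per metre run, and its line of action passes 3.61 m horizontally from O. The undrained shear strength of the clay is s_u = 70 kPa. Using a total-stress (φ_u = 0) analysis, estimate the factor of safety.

FS = 3.49

Taking moments about the centre O, the resisting moment is provided by the undrained shear strength acting along the arc:
Arc length L_a = R·θ = 19.9·(89.0°·π/180) = 19.9·1.5533 = 30.91 m
M_R = s_u·L_a·R = 70·30.91·19.9 = 43059.8 kN·m/m
M_D = W·d = 3420·3.61 = 12346.2 kN·m/m
FS = M_R / M_D = 43059.8 / 12346.2 = 3.488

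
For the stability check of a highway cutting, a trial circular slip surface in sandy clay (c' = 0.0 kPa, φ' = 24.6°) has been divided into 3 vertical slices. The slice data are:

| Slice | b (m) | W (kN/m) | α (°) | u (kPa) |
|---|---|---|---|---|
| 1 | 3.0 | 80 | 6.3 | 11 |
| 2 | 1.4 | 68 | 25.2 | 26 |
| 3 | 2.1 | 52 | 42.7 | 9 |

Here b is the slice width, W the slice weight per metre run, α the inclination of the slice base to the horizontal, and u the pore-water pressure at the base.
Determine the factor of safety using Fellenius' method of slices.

Ordinary method of slices: FS = Σ[c'·Δl_i + (W_i cosα_i − u_i·Δl_i)·tanφ'] / Σ W_i sinα_i, with Δl_i = b_i / cosα_i.
Slice 1: Δl = 3.0/cos6.3° = 3.018 m; N'_1 = 80·cos6.3° − 11·3.018 = 46.3; c'Δl = 0.00; W sinα = 8.8
Slice 2: Δl = 1.4/cos25.2° = 1.547 m; N'_2 = 68·cos25.2° − 26·1.547 = 21.3; c'Δl = 0.00; W sinα = 29.0
Slice 3: Δl = 2.1/cos42.7° = 2.857 m; N'_3 = 52·cos42.7° − 9·2.857 = 12.5; c'Δl = 0.00; W sinα = 35.3
Σc'Δl = 0.0 kN/m; ΣN' = 80.1 kN/m; ΣW sinα = 73.0 kN/m
Resisting = 0.0 + 80.1·tan24.6° = 0.0 + 36.7 = 36.7 kN/m
FS = 36.7 / 73.0 = 0.502

FS = 0.50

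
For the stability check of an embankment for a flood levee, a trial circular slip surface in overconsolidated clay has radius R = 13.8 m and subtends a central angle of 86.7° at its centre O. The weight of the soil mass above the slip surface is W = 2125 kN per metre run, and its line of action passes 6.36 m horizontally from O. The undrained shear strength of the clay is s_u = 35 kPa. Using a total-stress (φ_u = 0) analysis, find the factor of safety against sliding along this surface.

FS = 0.75

Taking moments about the centre O, the resisting moment is provided by the undrained shear strength acting along the arc:
Arc length L_a = R·θ = 13.8·(86.7°·π/180) = 13.8·1.5132 = 20.88 m
M_R = s_u·L_a·R = 35·20.88·13.8 = 10086.1 kN·m/m
M_D = W·d = 2125·6.36 = 13515.0 kN·m/m
FS = M_R / M_D = 10086.1 / 13515.0 = 0.746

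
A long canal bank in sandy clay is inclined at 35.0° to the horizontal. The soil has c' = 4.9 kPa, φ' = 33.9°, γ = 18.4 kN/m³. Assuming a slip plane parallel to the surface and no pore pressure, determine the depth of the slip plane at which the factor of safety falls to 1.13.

z = 3.33 m

Setting FS = 1.13 in FS = [c' + γz cos²β tanφ'] / [γz sinβ cosβ] and solving for z:
z = c' / [γ cosβ (FS·sinβ − cosβ·tanφ')]
  = 4.9 / [18.4·cos35.0°·(1.13·sin35.0° − cos35.0°·tan33.9°)]
  = 4.9 / [18.4·0.8192·(1.13·0.5736 − 0.8192·0.6720)]
  = 4.9 / 1.4725 = 3.328 m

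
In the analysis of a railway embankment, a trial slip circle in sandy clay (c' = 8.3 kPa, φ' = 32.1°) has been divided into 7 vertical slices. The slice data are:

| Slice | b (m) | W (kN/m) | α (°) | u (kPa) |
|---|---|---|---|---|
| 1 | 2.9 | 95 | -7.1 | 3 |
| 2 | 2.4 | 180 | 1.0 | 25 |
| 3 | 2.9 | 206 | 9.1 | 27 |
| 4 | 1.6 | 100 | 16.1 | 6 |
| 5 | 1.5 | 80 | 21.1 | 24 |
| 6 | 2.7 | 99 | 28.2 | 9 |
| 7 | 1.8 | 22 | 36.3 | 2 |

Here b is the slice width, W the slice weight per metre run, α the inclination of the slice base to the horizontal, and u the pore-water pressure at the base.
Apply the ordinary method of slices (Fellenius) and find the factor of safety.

Ordinary method of slices: FS = Σ[c'·Δl_i + (W_i cosα_i − u_i·Δl_i)·tanφ'] / Σ W_i sinα_i, with Δl_i = b_i / cosα_i.
Slice 1: Δl = 2.9/cos(-7.1°) = 2.922 m; N'_1 = 95·cos(-7.1°) − 3·2.922 = 85.5; c'Δl = 24.26; W sinα = -11.7
Slice 2: Δl = 2.4/cos1.0° = 2.400 m; N'_2 = 180·cos1.0° − 25·2.400 = 120.0; c'Δl = 19.92; W sinα = 3.1
Slice 3: Δl = 2.9/cos9.1° = 2.937 m; N'_3 = 206·cos9.1° − 27·2.937 = 124.1; c'Δl = 24.38; W sinα = 32.6
Slice 4: Δl = 1.6/cos16.1° = 1.665 m; N'_4 = 100·cos16.1° − 6·1.665 = 86.1; c'Δl = 13.82; W sinα = 27.7
Slice 5: Δl = 1.5/cos21.1° = 1.608 m; N'_5 = 80·cos21.1° − 24·1.608 = 36.0; c'Δl = 13.34; W sinα = 28.8
Slice 6: Δl = 2.7/cos28.2° = 3.064 m; N'_6 = 99·cos28.2° − 9·3.064 = 59.7; c'Δl = 25.43; W sinα = 46.8
Slice 7: Δl = 1.8/cos36.3° = 2.233 m; N'_7 = 22·cos36.3° − 2·2.233 = 13.3; c'Δl = 18.54; W sinα = 13.0
Σc'Δl = 139.7 kN/m; ΣN' = 524.7 kN/m; ΣW sinα = 140.3 kN/m
Resisting = 139.7 + 524.7·tan32.1° = 139.7 + 329.1 = 468.8 kN/m
FS = 468.8 / 140.3 = 3.341

FS = 3.34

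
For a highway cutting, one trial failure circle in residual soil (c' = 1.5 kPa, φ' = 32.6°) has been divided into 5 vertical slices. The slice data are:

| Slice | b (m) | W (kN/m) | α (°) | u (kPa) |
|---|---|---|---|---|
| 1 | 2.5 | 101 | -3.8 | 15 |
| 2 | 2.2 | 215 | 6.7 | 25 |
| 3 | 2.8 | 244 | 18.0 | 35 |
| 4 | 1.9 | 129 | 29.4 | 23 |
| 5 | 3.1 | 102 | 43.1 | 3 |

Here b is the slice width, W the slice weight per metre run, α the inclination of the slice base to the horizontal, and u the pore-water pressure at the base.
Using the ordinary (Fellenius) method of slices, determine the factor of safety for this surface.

FS = 1.43

Ordinary method of slices: FS = Σ[c'·Δl_i + (W_i cosα_i − u_i·Δl_i)·tanφ'] / Σ W_i sinα_i, with Δl_i = b_i / cosα_i.
Slice 1: Δl = 2.5/cos(-3.8°) = 2.506 m; N'_1 = 101·cos(-3.8°) − 15·2.506 = 63.2; c'Δl = 3.76; W sinα = -6.7
Slice 2: Δl = 2.2/cos6.7° = 2.215 m; N'_2 = 215·cos6.7° − 25·2.215 = 158.2; c'Δl = 3.32; W sinα = 25.1
Slice 3: Δl = 2.8/cos18.0° = 2.944 m; N'_3 = 244·cos18.0° − 35·2.944 = 129.0; c'Δl = 4.42; W sinα = 75.4
Slice 4: Δl = 1.9/cos29.4° = 2.181 m; N'_4 = 129·cos29.4° − 23·2.181 = 62.2; c'Δl = 3.27; W sinα = 63.3
Slice 5: Δl = 3.1/cos43.1° = 4.246 m; N'_5 = 102·cos43.1° − 3·4.246 = 61.7; c'Δl = 6.37; W sinα = 69.7
Σc'Δl = 21.1 kN/m; ΣN' = 474.3 kN/m; ΣW sinα = 226.8 kN/m
Resisting = 21.1 + 474.3·tan32.6° = 21.1 + 303.3 = 324.5 kN/m
FS = 324.5 / 226.8 = 1.431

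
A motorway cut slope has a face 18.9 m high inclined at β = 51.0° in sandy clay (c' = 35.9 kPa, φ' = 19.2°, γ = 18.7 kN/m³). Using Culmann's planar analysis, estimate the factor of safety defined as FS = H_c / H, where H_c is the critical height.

FS = 1.99

H_c = (4c'/γ) · sinβ cosφ' / [1 − cos(β − φ')]
    = (4·35.9/18.7) · sin51.0°·cos19.2° / [1 − cos31.8°]
    = 7.679 · 0.7339 / 0.1501 = 37.55 m
FS = H_c / H = 37.55 / 18.9 = 1.987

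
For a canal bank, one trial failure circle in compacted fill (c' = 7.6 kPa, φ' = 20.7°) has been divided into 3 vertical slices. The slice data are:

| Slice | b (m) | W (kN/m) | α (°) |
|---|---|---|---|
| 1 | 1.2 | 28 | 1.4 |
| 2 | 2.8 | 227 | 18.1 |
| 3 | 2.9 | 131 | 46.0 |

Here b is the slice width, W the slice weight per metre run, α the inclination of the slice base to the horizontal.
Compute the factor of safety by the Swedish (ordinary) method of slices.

FS = 1.15

Ordinary method of slices: FS = Σ[c'·Δl_i + (W_i cosα_i)·tanφ'] / Σ W_i sinα_i, with Δl_i = b_i / cosα_i.
Slice 1: Δl = 1.2/cos1.4° = 1.200 m; N'_1 = 28·cos1.4° = 28.0; c'Δl = 9.12; W sinα = 0.7
Slice 2: Δl = 2.8/cos18.1° = 2.946 m; N'_2 = 227·cos18.1° = 215.8; c'Δl = 22.39; W sinα = 70.5
Slice 3: Δl = 2.9/cos46.0° = 4.175 m; N'_3 = 131·cos46.0° = 91.0; c'Δl = 31.73; W sinα = 94.2
Σc'Δl = 63.2 kN/m; ΣN' = 334.8 kN/m; ΣW sinα = 165.4 kN/m
Resisting = 63.2 + 334.8·tan20.7° = 63.2 + 126.5 = 189.7 kN/m
FS = 189.7 / 165.4 = 1.147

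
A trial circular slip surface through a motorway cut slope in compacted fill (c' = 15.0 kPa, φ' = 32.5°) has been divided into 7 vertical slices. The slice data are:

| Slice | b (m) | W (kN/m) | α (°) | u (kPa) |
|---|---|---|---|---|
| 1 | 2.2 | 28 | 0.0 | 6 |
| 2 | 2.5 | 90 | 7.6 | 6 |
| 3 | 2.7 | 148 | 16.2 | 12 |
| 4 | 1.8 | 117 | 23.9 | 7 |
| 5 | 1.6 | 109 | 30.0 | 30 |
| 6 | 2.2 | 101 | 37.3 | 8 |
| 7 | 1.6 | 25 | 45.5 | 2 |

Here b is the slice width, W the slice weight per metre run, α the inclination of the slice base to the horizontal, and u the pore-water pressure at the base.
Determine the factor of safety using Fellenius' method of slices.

FS = 2.14

Ordinary method of slices: FS = Σ[c'·Δl_i + (W_i cosα_i − u_i·Δl_i)·tanφ'] / Σ W_i sinα_i, with Δl_i = b_i / cosα_i.
Slice 1: Δl = 2.2/cos0.0° = 2.200 m; N'_1 = 28·cos0.0° − 6·2.200 = 14.8; c'Δl = 33.00; W sinα = 0.0
Slice 2: Δl = 2.5/cos7.6° = 2.522 m; N'_2 = 90·cos7.6° − 6·2.522 = 74.1; c'Δl = 37.83; W sinα = 11.9
Slice 3: Δl = 2.7/cos16.2° = 2.812 m; N'_3 = 148·cos16.2° − 12·2.812 = 108.4; c'Δl = 42.17; W sinα = 41.3
Slice 4: Δl = 1.8/cos23.9° = 1.969 m; N'_4 = 117·cos23.9° − 7·1.969 = 93.2; c'Δl = 29.53; W sinα = 47.4
Slice 5: Δl = 1.6/cos30.0° = 1.848 m; N'_5 = 109·cos30.0° − 30·1.848 = 39.0; c'Δl = 27.71; W sinα = 54.5
Slice 6: Δl = 2.2/cos37.3° = 2.766 m; N'_6 = 101·cos37.3° − 8·2.766 = 58.2; c'Δl = 41.48; W sinα = 61.2
Slice 7: Δl = 1.6/cos45.5° = 2.283 m; N'_7 = 25·cos45.5° − 2·2.283 = 13.0; c'Δl = 34.24; W sinα = 17.8
Σc'Δl = 246.0 kN/m; ΣN' = 400.6 kN/m; ΣW sinα = 234.1 kN/m
Resisting = 246.0 + 400.6·tan32.5° = 246.0 + 255.2 = 501.2 kN/m
FS = 501.2 / 234.1 = 2.141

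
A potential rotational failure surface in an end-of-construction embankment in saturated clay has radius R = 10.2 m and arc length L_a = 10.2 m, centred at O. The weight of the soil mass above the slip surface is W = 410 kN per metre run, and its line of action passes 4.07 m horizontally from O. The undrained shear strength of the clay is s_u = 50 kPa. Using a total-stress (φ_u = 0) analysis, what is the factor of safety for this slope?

Taking moments about the centre O, the resisting moment is provided by the undrained shear strength acting along the arc:
M_R = s_u·L_a·R = 50·10.20·10.2 = 5202.0 kN·m/m
M_D = W·d = 410·4.07 = 1668.7 kN·m/m
FS = M_R / M_D = 5202.0 / 1668.7 = 3.117

FS = 3.12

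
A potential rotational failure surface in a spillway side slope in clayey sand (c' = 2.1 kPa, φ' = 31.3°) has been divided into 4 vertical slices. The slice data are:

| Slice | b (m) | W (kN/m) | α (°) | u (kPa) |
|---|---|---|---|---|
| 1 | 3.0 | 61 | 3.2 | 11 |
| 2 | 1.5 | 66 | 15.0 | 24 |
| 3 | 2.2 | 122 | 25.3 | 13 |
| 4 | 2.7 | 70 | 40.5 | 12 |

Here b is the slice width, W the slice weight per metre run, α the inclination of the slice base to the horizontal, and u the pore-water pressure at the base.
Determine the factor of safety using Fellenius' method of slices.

FS = 0.93

Ordinary method of slices: FS = Σ[c'·Δl_i + (W_i cosα_i − u_i·Δl_i)·tanφ'] / Σ W_i sinα_i, with Δl_i = b_i / cosα_i.
Slice 1: Δl = 3.0/cos3.2° = 3.005 m; N'_1 = 61·cos3.2° − 11·3.005 = 27.9; c'Δl = 6.31; W sinα = 3.4
Slice 2: Δl = 1.5/cos15.0° = 1.553 m; N'_2 = 66·cos15.0° − 24·1.553 = 26.5; c'Δl = 3.26; W sinα = 17.1
Slice 3: Δl = 2.2/cos25.3° = 2.433 m; N'_3 = 122·cos25.3° − 13·2.433 = 78.7; c'Δl = 5.11; W sinα = 52.1
Slice 4: Δl = 2.7/cos40.5° = 3.551 m; N'_4 = 70·cos40.5° − 12·3.551 = 10.6; c'Δl = 7.46; W sinα = 45.5
Σc'Δl = 22.1 kN/m; ΣN' = 143.6 kN/m; ΣW sinα = 118.1 kN/m
Resisting = 22.1 + 143.6·tan31.3° = 22.1 + 87.3 = 109.5 kN/m
FS = 109.5 / 118.1 = 0.927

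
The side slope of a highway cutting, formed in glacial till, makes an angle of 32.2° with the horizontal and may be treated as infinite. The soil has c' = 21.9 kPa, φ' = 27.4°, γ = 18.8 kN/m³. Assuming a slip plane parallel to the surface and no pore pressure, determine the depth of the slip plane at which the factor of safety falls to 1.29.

Setting FS = 1.29 in FS = [c' + γz cos²β tanφ'] / [γz sinβ cosβ] and solving for z:
z = c' / [γ cosβ (FS·sinβ − cosβ·tanφ')]
  = 21.9 / [18.8·cos32.2°·(1.29·sin32.2° − cos32.2°·tan27.4°)]
  = 21.9 / [18.8·0.8462·(1.29·0.5329 − 0.8462·0.5184)]
  = 21.9 / 3.9578 = 5.533 m

z = 5.53 m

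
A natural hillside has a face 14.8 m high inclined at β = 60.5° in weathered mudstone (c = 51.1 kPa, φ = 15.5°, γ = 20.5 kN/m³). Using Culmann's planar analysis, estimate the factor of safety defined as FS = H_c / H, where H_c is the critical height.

FS = 1.93

H_c = (4c/γ) · sinβ cosφ / [1 − cos(β − φ)]
    = (4·51.1/20.5) · sin60.5°·cos15.5° / [1 − cos45.0°]
    = 9.971 · 0.8387 / 0.2929 = 28.55 m
FS = H_c / H = 28.55 / 14.8 = 1.929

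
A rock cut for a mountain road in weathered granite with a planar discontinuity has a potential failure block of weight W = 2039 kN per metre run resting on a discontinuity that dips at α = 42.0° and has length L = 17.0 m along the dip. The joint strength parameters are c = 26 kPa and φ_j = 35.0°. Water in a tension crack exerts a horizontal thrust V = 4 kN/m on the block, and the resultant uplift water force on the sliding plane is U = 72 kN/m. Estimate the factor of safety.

Resolving the block weight along and normal to the plane and applying the Mohr–Coulomb strength on the joint:
N' = W cosα − U − V sinα = 2039·cos42.0° − 72 − 4·sin42.0° = 1440.6 kN/m
Driving force T = W sinα + V cosα = 2039·sin42.0° + 4·cos42.0° = 1367.3 kN/m
Resisting force R = c·L + N'·tanφ_j = 26·17.0 + 1440.6·tan35.0° = 442.0 + 1008.7 = 1450.7 kN/m
FS = R / T = 1450.7 / 1367.3 = 1.061

FS = 1.06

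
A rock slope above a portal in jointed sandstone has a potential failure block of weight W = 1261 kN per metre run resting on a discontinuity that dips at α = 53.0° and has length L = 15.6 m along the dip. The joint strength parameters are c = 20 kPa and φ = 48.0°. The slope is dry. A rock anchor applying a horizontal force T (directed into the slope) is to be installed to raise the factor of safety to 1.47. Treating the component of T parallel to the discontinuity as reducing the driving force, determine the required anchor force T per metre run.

Resolving forces along and normal to the sliding plane, with the horizontal anchor force T adding T·sinα to the effective normal force and T·cosα acting up the plane against the driving force:
FS = [cL + (W cosα + T sinα) tanφ] / [W sinα − T cosα]
Without the anchor: N' = 758.9 kN/m, driving T_d = 1007.1 kN/m, resisting R = 20·15.6 + 758.9·tan48.0° = 1154.8 kN/m, FS = 1.15.
Setting FS = 1.47 and solving for T:
1.47·(1007.1 − T cos53.0°) = 1154.8 + T sin53.0°·tan48.0°
T·(sin53.0°·tan48.0° + 1.47·cos53.0°) = 1.47·1007.1 − 1154.8
T·(0.7986·1.1106 + 1.47·0.6018) = 1480.4 − 1154.8 = 325.6
T·1.7716 = 325.6
T = 183.8 kN/m

T = 184 kN/m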